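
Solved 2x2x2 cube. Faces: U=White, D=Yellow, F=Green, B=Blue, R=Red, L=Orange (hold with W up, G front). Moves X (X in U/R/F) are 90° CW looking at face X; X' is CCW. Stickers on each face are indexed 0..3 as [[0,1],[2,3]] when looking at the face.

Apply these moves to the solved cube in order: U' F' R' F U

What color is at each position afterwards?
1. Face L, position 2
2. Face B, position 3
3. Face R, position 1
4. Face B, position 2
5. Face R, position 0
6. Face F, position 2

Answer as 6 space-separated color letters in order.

Answer: O B R O Y R

Derivation:
After move 1 (U'): U=WWWW F=OOGG R=GGRR B=RRBB L=BBOO
After move 2 (F'): F=OGOG U=WWGR R=YGYR D=BOYY L=BWOW
After move 3 (R'): R=GRYY U=WBGR F=OWOR D=BGYG B=YROB
After move 4 (F): F=OORW U=WBWW R=GRRY D=YGYG L=BBOG
After move 5 (U): U=WWWB F=GRRW R=YRRY B=BBOB L=OOOG
Query 1: L[2] = O
Query 2: B[3] = B
Query 3: R[1] = R
Query 4: B[2] = O
Query 5: R[0] = Y
Query 6: F[2] = R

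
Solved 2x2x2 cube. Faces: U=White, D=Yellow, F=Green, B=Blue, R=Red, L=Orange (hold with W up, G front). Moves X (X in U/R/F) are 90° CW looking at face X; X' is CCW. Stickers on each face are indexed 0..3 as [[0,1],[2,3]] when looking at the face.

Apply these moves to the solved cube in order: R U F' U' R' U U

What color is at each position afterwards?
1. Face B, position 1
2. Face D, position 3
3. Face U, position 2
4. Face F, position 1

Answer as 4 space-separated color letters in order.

After move 1 (R): R=RRRR U=WGWG F=GYGY D=YBYB B=WBWB
After move 2 (U): U=WWGG F=RRGY R=WBRR B=OOWB L=GYOO
After move 3 (F'): F=RYRG U=WWWR R=BBYR D=YOYB L=GGOG
After move 4 (U'): U=WRWW F=GGRG R=RYYR B=BBWB L=OOOG
After move 5 (R'): R=YRRY U=WWWB F=GRRW D=YGYG B=BBOB
After move 6 (U): U=WWBW F=YRRW R=BBRY B=OOOB L=GROG
After move 7 (U): U=BWWW F=BBRW R=OORY B=GROB L=YROG
Query 1: B[1] = R
Query 2: D[3] = G
Query 3: U[2] = W
Query 4: F[1] = B

Answer: R G W B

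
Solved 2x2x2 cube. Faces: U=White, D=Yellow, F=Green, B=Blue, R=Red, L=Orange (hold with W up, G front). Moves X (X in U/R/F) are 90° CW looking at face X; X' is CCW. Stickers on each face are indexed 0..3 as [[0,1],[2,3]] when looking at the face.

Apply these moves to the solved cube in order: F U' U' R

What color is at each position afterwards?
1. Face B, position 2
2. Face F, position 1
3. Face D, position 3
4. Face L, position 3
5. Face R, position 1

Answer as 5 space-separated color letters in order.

After move 1 (F): F=GGGG U=WWOO R=WRWR D=RRYY L=OYOY
After move 2 (U'): U=WOWO F=OYGG R=GGWR B=WRBB L=BBOY
After move 3 (U'): U=OOWW F=BBGG R=OYWR B=GGBB L=WROY
After move 4 (R): R=WORY U=OBWG F=BRGY D=RBYG B=WGOB
Query 1: B[2] = O
Query 2: F[1] = R
Query 3: D[3] = G
Query 4: L[3] = Y
Query 5: R[1] = O

Answer: O R G Y O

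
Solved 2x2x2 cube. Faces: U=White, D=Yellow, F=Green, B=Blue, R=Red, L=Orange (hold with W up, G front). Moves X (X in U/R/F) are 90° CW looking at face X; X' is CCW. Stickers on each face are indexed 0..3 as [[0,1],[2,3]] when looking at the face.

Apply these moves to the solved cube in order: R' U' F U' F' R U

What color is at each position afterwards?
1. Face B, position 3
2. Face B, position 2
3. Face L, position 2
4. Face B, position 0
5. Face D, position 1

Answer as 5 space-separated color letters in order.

Answer: B B O R Y

Derivation:
After move 1 (R'): R=RRRR U=WBWB F=GWGW D=YGYG B=YBYB
After move 2 (U'): U=BBWW F=OOGW R=GWRR B=RRYB L=YBOO
After move 3 (F): F=GOWO U=BBOB R=WWWR D=RGYG L=YYOG
After move 4 (U'): U=BBBO F=YYWO R=GOWR B=WWYB L=RROG
After move 5 (F'): F=YOYW U=BBGW R=GORR D=RGYG L=ROOB
After move 6 (R): R=RGRO U=BOGW F=YGYG D=RYYW B=WWBB
After move 7 (U): U=GBWO F=RGYG R=WWRO B=ROBB L=YGOB
Query 1: B[3] = B
Query 2: B[2] = B
Query 3: L[2] = O
Query 4: B[0] = R
Query 5: D[1] = Y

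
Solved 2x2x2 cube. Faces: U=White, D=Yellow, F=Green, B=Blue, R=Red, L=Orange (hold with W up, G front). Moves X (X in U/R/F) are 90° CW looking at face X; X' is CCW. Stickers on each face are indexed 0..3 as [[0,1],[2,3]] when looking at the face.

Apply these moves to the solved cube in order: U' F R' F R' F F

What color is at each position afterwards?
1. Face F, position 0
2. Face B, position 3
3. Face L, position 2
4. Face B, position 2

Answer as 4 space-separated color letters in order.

After move 1 (U'): U=WWWW F=OOGG R=GGRR B=RRBB L=BBOO
After move 2 (F): F=GOGO U=WWOB R=WGWR D=RGYY L=BYOY
After move 3 (R'): R=GRWW U=WBOR F=GWGB D=ROYO B=YRGB
After move 4 (F): F=GGBW U=WBYY R=ORRW D=WGYO L=BROO
After move 5 (R'): R=RWOR U=WGYY F=GBBY D=WGYW B=ORGB
After move 6 (F): F=BGYB U=WGOR R=YWYR D=ORYW L=BWOG
After move 7 (F): F=YBBG U=WGGW R=OWRR D=YYYW L=BOOR
Query 1: F[0] = Y
Query 2: B[3] = B
Query 3: L[2] = O
Query 4: B[2] = G

Answer: Y B O G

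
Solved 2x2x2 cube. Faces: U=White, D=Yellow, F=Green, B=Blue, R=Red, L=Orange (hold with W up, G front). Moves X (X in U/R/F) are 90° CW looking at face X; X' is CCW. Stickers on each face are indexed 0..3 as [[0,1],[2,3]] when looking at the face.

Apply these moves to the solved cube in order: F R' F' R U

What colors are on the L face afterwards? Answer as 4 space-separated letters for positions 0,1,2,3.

After move 1 (F): F=GGGG U=WWOO R=WRWR D=RRYY L=OYOY
After move 2 (R'): R=RRWW U=WBOB F=GWGO D=RGYG B=YBRB
After move 3 (F'): F=WOGG U=WBRW R=GRRW D=YYYG L=OBOO
After move 4 (R): R=RGWR U=WORG F=WYGG D=YRYY B=WBBB
After move 5 (U): U=RWGO F=RGGG R=WBWR B=OBBB L=WYOO
Query: L face = WYOO

Answer: W Y O O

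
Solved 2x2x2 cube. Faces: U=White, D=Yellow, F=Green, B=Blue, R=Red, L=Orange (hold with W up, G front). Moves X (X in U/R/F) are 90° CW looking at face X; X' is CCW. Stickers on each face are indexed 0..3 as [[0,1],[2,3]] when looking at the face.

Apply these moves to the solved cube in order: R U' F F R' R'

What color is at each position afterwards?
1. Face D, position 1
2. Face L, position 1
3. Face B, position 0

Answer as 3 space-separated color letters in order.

After move 1 (R): R=RRRR U=WGWG F=GYGY D=YBYB B=WBWB
After move 2 (U'): U=GGWW F=OOGY R=GYRR B=RRWB L=WBOO
After move 3 (F): F=GOYO U=GGOB R=WYWR D=RGYB L=WYOB
After move 4 (F): F=YGOO U=GGBY R=OYBR D=WWYB L=WROG
After move 5 (R'): R=YROB U=GWBR F=YGOY D=WGYO B=BRWB
After move 6 (R'): R=RBYO U=GWBB F=YWOR D=WGYY B=ORGB
Query 1: D[1] = G
Query 2: L[1] = R
Query 3: B[0] = O

Answer: G R O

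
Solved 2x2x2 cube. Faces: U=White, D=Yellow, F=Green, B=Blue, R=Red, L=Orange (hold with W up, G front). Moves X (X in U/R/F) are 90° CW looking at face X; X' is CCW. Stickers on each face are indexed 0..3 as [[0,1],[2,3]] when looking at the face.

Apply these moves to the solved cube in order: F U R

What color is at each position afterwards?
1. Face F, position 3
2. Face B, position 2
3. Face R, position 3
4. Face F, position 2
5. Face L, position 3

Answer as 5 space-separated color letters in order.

After move 1 (F): F=GGGG U=WWOO R=WRWR D=RRYY L=OYOY
After move 2 (U): U=OWOW F=WRGG R=BBWR B=OYBB L=GGOY
After move 3 (R): R=WBRB U=OROG F=WRGY D=RBYO B=WYWB
Query 1: F[3] = Y
Query 2: B[2] = W
Query 3: R[3] = B
Query 4: F[2] = G
Query 5: L[3] = Y

Answer: Y W B G Y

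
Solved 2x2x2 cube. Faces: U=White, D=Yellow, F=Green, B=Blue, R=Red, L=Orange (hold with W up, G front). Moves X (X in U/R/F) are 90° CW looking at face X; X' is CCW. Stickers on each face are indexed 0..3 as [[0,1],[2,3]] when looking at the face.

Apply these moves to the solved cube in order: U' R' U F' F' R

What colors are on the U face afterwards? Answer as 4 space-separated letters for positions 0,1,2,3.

After move 1 (U'): U=WWWW F=OOGG R=GGRR B=RRBB L=BBOO
After move 2 (R'): R=GRGR U=WBWR F=OWGW D=YOYG B=YRYB
After move 3 (U): U=WWRB F=GRGW R=YRGR B=BBYB L=OWOO
After move 4 (F'): F=RWGG U=WWYG R=ORYR D=WOYG L=OBOR
After move 5 (F'): F=WGRG U=WWOY R=ORWR D=BRYG L=OGOY
After move 6 (R): R=WORR U=WGOG F=WRRG D=BYYB B=YBWB
Query: U face = WGOG

Answer: W G O G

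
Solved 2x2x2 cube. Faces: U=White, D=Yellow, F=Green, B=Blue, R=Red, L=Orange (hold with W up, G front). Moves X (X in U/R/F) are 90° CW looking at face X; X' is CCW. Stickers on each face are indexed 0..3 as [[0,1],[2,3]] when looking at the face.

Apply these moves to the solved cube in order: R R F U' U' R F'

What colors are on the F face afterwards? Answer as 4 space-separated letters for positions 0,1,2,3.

Answer: R W G B

Derivation:
After move 1 (R): R=RRRR U=WGWG F=GYGY D=YBYB B=WBWB
After move 2 (R): R=RRRR U=WYWY F=GBGB D=YWYW B=GBGB
After move 3 (F): F=GGBB U=WYOO R=WRYR D=RRYW L=OYOW
After move 4 (U'): U=YOWO F=OYBB R=GGYR B=WRGB L=GBOW
After move 5 (U'): U=OOYW F=GBBB R=OYYR B=GGGB L=WROW
After move 6 (R): R=YORY U=OBYB F=GRBW D=RGYG B=WGOB
After move 7 (F'): F=RWGB U=OBYR R=GORY D=RWYG L=WBOY
Query: F face = RWGB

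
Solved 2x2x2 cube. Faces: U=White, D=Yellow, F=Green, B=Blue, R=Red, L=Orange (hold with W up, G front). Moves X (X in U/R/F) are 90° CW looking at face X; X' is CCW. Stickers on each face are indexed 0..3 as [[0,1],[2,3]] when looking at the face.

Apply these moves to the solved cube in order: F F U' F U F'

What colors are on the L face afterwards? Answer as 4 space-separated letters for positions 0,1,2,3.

After move 1 (F): F=GGGG U=WWOO R=WRWR D=RRYY L=OYOY
After move 2 (F): F=GGGG U=WWYY R=OROR D=WWYY L=OROR
After move 3 (U'): U=WYWY F=ORGG R=GGOR B=ORBB L=BBOR
After move 4 (F): F=GOGR U=WYRB R=WGYR D=OGYY L=BWOW
After move 5 (U): U=RWBY F=WGGR R=ORYR B=BWBB L=GOOW
After move 6 (F'): F=GRWG U=RWOY R=GROR D=OWYY L=GYOB
Query: L face = GYOB

Answer: G Y O B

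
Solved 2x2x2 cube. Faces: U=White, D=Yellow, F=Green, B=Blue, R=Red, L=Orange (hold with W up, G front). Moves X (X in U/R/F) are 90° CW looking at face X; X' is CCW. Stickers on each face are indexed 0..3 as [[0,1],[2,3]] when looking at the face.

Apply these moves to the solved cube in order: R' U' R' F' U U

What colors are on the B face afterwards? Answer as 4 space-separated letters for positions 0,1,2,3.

Answer: B W G B

Derivation:
After move 1 (R'): R=RRRR U=WBWB F=GWGW D=YGYG B=YBYB
After move 2 (U'): U=BBWW F=OOGW R=GWRR B=RRYB L=YBOO
After move 3 (R'): R=WRGR U=BYWR F=OBGW D=YOYW B=GRGB
After move 4 (F'): F=BWOG U=BYWG R=ORYR D=BOYW L=YROW
After move 5 (U): U=WBGY F=OROG R=GRYR B=YRGB L=BWOW
After move 6 (U): U=GWYB F=GROG R=YRYR B=BWGB L=OROW
Query: B face = BWGB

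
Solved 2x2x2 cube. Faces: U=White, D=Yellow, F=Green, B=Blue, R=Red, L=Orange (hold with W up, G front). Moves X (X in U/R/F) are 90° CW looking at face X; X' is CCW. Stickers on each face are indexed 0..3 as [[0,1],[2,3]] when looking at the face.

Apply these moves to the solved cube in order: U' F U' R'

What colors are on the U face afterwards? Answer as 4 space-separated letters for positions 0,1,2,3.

Answer: W B W W

Derivation:
After move 1 (U'): U=WWWW F=OOGG R=GGRR B=RRBB L=BBOO
After move 2 (F): F=GOGO U=WWOB R=WGWR D=RGYY L=BYOY
After move 3 (U'): U=WBWO F=BYGO R=GOWR B=WGBB L=RROY
After move 4 (R'): R=ORGW U=WBWW F=BBGO D=RYYO B=YGGB
Query: U face = WBWW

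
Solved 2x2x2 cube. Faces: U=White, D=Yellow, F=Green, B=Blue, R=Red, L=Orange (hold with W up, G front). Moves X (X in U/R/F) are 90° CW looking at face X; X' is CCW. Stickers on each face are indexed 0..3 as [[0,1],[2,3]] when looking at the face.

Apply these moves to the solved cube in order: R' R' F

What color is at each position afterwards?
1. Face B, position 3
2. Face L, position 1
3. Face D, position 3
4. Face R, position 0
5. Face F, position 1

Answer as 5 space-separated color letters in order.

Answer: B Y W W G

Derivation:
After move 1 (R'): R=RRRR U=WBWB F=GWGW D=YGYG B=YBYB
After move 2 (R'): R=RRRR U=WYWY F=GBGB D=YWYW B=GBGB
After move 3 (F): F=GGBB U=WYOO R=WRYR D=RRYW L=OYOW
Query 1: B[3] = B
Query 2: L[1] = Y
Query 3: D[3] = W
Query 4: R[0] = W
Query 5: F[1] = G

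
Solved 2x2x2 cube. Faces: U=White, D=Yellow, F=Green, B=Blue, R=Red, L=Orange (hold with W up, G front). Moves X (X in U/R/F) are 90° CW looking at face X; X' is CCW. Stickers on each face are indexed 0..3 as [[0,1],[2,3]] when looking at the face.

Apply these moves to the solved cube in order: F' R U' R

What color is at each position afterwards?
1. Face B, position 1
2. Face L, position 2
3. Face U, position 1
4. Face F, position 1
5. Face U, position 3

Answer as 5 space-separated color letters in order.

Answer: Y O W B Y

Derivation:
After move 1 (F'): F=GGGG U=WWRR R=YRYR D=OOYY L=OWOW
After move 2 (R): R=YYRR U=WGRG F=GOGY D=OBYB B=RBWB
After move 3 (U'): U=GGWR F=OWGY R=GORR B=YYWB L=RBOW
After move 4 (R): R=RGRO U=GWWY F=OBGB D=OWYY B=RYGB
Query 1: B[1] = Y
Query 2: L[2] = O
Query 3: U[1] = W
Query 4: F[1] = B
Query 5: U[3] = Y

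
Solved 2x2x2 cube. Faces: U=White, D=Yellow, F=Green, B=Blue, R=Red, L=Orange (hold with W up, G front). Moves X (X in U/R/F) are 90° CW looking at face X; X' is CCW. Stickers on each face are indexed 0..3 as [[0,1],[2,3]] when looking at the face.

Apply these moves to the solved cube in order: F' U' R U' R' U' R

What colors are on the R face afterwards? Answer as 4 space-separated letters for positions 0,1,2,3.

After move 1 (F'): F=GGGG U=WWRR R=YRYR D=OOYY L=OWOW
After move 2 (U'): U=WRWR F=OWGG R=GGYR B=YRBB L=BBOW
After move 3 (R): R=YGRG U=WWWG F=OOGY D=OBYY B=RRRB
After move 4 (U'): U=WGWW F=BBGY R=OORG B=YGRB L=RROW
After move 5 (R'): R=OGOR U=WRWY F=BGGW D=OBYY B=YGBB
After move 6 (U'): U=RYWW F=RRGW R=BGOR B=OGBB L=YGOW
After move 7 (R): R=OBRG U=RRWW F=RBGY D=OBYO B=WGYB
Query: R face = OBRG

Answer: O B R G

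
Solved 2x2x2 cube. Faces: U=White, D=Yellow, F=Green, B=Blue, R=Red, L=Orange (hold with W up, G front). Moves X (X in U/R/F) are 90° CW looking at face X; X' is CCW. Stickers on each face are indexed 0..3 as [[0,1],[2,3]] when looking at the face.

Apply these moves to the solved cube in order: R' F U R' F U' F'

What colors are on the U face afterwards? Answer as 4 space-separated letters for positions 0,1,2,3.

Answer: Y G W O

Derivation:
After move 1 (R'): R=RRRR U=WBWB F=GWGW D=YGYG B=YBYB
After move 2 (F): F=GGWW U=WBOO R=WRBR D=RRYG L=OYOG
After move 3 (U): U=OWOB F=WRWW R=YBBR B=OYYB L=GGOG
After move 4 (R'): R=BRYB U=OYOO F=WWWB D=RRYW B=GYRB
After move 5 (F): F=WWBW U=OYGG R=OROB D=YBYW L=GROR
After move 6 (U'): U=YGOG F=GRBW R=WWOB B=ORRB L=GYOR
After move 7 (F'): F=RWGB U=YGWO R=BWYB D=YRYW L=GGOO
Query: U face = YGWO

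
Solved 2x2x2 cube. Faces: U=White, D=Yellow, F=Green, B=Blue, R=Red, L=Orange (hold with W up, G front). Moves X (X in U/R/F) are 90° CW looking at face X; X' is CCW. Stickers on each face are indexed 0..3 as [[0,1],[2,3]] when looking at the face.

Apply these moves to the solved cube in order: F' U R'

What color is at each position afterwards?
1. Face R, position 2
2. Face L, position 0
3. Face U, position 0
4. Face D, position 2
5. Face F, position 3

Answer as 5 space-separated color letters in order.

Answer: B G R Y W

Derivation:
After move 1 (F'): F=GGGG U=WWRR R=YRYR D=OOYY L=OWOW
After move 2 (U): U=RWRW F=YRGG R=BBYR B=OWBB L=GGOW
After move 3 (R'): R=BRBY U=RBRO F=YWGW D=ORYG B=YWOB
Query 1: R[2] = B
Query 2: L[0] = G
Query 3: U[0] = R
Query 4: D[2] = Y
Query 5: F[3] = W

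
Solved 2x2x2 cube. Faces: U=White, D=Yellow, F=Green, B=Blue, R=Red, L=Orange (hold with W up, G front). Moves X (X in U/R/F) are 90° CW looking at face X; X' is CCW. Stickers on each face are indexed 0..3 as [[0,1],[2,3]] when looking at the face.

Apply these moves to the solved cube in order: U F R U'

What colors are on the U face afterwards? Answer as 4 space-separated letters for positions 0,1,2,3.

Answer: R R W O

Derivation:
After move 1 (U): U=WWWW F=RRGG R=BBRR B=OOBB L=GGOO
After move 2 (F): F=GRGR U=WWOG R=WBWR D=RBYY L=GYOY
After move 3 (R): R=WWRB U=WROR F=GBGY D=RBYO B=GOWB
After move 4 (U'): U=RRWO F=GYGY R=GBRB B=WWWB L=GOOY
Query: U face = RRWO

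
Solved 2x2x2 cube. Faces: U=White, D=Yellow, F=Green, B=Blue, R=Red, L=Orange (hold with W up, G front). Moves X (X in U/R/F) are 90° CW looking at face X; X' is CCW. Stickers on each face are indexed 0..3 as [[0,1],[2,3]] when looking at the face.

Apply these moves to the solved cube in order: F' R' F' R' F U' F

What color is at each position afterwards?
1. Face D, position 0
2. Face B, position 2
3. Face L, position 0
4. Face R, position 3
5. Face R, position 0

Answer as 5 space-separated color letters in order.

After move 1 (F'): F=GGGG U=WWRR R=YRYR D=OOYY L=OWOW
After move 2 (R'): R=RRYY U=WBRB F=GWGR D=OGYG B=YBOB
After move 3 (F'): F=WRGG U=WBRY R=GROY D=WWYG L=OBOR
After move 4 (R'): R=RYGO U=WORY F=WBGY D=WRYG B=GBWB
After move 5 (F): F=GWYB U=WORB R=RYYO D=GRYG L=OWOR
After move 6 (U'): U=OBWR F=OWYB R=GWYO B=RYWB L=GBOR
After move 7 (F): F=YOBW U=OBRB R=WWRO D=YGYG L=GGOR
Query 1: D[0] = Y
Query 2: B[2] = W
Query 3: L[0] = G
Query 4: R[3] = O
Query 5: R[0] = W

Answer: Y W G O W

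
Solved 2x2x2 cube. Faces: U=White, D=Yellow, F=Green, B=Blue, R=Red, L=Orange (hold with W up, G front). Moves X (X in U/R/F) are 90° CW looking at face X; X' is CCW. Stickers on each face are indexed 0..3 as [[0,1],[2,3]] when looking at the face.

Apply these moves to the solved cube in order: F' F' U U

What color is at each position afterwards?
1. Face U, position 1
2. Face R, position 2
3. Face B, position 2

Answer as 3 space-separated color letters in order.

Answer: Y O B

Derivation:
After move 1 (F'): F=GGGG U=WWRR R=YRYR D=OOYY L=OWOW
After move 2 (F'): F=GGGG U=WWYY R=OROR D=WWYY L=OROR
After move 3 (U): U=YWYW F=ORGG R=BBOR B=ORBB L=GGOR
After move 4 (U): U=YYWW F=BBGG R=OROR B=GGBB L=OROR
Query 1: U[1] = Y
Query 2: R[2] = O
Query 3: B[2] = B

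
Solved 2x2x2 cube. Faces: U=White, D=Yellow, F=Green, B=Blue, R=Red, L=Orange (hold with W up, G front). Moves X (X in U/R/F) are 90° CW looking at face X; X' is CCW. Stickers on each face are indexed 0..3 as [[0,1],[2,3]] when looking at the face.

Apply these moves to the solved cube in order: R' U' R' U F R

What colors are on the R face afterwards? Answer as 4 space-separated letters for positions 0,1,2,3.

After move 1 (R'): R=RRRR U=WBWB F=GWGW D=YGYG B=YBYB
After move 2 (U'): U=BBWW F=OOGW R=GWRR B=RRYB L=YBOO
After move 3 (R'): R=WRGR U=BYWR F=OBGW D=YOYW B=GRGB
After move 4 (U): U=WBRY F=WRGW R=GRGR B=YBGB L=OBOO
After move 5 (F): F=GWWR U=WBOB R=RRYR D=GGYW L=OYOO
After move 6 (R): R=YRRR U=WWOR F=GGWW D=GGYY B=BBBB
Query: R face = YRRR

Answer: Y R R R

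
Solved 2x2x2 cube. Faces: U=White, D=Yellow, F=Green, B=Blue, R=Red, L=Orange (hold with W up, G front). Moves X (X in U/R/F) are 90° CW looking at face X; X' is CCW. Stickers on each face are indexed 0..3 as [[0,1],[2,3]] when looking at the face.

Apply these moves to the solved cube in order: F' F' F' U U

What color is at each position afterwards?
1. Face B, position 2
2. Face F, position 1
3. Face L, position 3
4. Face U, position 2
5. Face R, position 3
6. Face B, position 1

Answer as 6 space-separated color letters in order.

After move 1 (F'): F=GGGG U=WWRR R=YRYR D=OOYY L=OWOW
After move 2 (F'): F=GGGG U=WWYY R=OROR D=WWYY L=OROR
After move 3 (F'): F=GGGG U=WWOO R=WRWR D=RRYY L=OYOY
After move 4 (U): U=OWOW F=WRGG R=BBWR B=OYBB L=GGOY
After move 5 (U): U=OOWW F=BBGG R=OYWR B=GGBB L=WROY
Query 1: B[2] = B
Query 2: F[1] = B
Query 3: L[3] = Y
Query 4: U[2] = W
Query 5: R[3] = R
Query 6: B[1] = G

Answer: B B Y W R G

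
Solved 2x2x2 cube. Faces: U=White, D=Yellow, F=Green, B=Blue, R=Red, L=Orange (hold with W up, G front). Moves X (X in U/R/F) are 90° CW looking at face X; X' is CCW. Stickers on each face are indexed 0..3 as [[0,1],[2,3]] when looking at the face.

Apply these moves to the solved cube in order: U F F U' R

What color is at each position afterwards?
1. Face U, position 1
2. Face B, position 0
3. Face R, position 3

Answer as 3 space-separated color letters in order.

Answer: R Y G

Derivation:
After move 1 (U): U=WWWW F=RRGG R=BBRR B=OOBB L=GGOO
After move 2 (F): F=GRGR U=WWOG R=WBWR D=RBYY L=GYOY
After move 3 (F): F=GGRR U=WWYY R=OBGR D=WWYY L=GROB
After move 4 (U'): U=WYWY F=GRRR R=GGGR B=OBBB L=OOOB
After move 5 (R): R=GGRG U=WRWR F=GWRY D=WBYO B=YBYB
Query 1: U[1] = R
Query 2: B[0] = Y
Query 3: R[3] = G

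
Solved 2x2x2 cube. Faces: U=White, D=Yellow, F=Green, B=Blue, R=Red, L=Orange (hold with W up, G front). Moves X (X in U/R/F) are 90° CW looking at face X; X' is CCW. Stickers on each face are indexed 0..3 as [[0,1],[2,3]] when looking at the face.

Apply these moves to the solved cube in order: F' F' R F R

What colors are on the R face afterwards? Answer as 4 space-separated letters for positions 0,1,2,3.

After move 1 (F'): F=GGGG U=WWRR R=YRYR D=OOYY L=OWOW
After move 2 (F'): F=GGGG U=WWYY R=OROR D=WWYY L=OROR
After move 3 (R): R=OORR U=WGYG F=GWGY D=WBYB B=YBWB
After move 4 (F): F=GGYW U=WGRR R=YOGR D=ROYB L=OWOB
After move 5 (R): R=GYRO U=WGRW F=GOYB D=RWYY B=RBGB
Query: R face = GYRO

Answer: G Y R O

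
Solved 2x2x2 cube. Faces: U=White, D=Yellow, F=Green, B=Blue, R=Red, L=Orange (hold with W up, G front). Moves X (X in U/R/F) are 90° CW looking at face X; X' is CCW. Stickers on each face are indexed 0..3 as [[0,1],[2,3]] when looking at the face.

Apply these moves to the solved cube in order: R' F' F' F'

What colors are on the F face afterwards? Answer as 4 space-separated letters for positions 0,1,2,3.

After move 1 (R'): R=RRRR U=WBWB F=GWGW D=YGYG B=YBYB
After move 2 (F'): F=WWGG U=WBRR R=GRYR D=OOYG L=OBOW
After move 3 (F'): F=WGWG U=WBGY R=OROR D=BWYG L=OROR
After move 4 (F'): F=GGWW U=WBOO R=WRBR D=RRYG L=OYOG
Query: F face = GGWW

Answer: G G W W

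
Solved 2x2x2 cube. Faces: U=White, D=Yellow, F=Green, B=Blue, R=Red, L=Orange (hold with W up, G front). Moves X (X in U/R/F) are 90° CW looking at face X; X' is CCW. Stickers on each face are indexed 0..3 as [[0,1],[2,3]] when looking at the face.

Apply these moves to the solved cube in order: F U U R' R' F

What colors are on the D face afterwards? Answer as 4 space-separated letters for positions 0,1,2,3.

Answer: Y R Y W

Derivation:
After move 1 (F): F=GGGG U=WWOO R=WRWR D=RRYY L=OYOY
After move 2 (U): U=OWOW F=WRGG R=BBWR B=OYBB L=GGOY
After move 3 (U): U=OOWW F=BBGG R=OYWR B=GGBB L=WROY
After move 4 (R'): R=YROW U=OBWG F=BOGW D=RBYG B=YGRB
After move 5 (R'): R=RWYO U=ORWY F=BBGG D=ROYW B=GGBB
After move 6 (F): F=GBGB U=ORYR R=WWYO D=YRYW L=WROO
Query: D face = YRYW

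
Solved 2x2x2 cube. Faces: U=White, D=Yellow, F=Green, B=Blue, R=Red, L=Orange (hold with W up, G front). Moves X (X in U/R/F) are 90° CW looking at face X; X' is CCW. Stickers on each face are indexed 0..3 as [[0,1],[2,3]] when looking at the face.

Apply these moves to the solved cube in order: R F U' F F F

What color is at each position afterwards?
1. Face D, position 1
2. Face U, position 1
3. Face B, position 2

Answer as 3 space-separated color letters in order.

After move 1 (R): R=RRRR U=WGWG F=GYGY D=YBYB B=WBWB
After move 2 (F): F=GGYY U=WGOO R=WRGR D=RRYB L=OYOB
After move 3 (U'): U=GOWO F=OYYY R=GGGR B=WRWB L=WBOB
After move 4 (F): F=YOYY U=GOBB R=WGOR D=GGYB L=WROR
After move 5 (F): F=YYYO U=GORR R=BGBR D=OWYB L=WGOG
After move 6 (F): F=YYOY U=GOGG R=RGRR D=BBYB L=WOOW
Query 1: D[1] = B
Query 2: U[1] = O
Query 3: B[2] = W

Answer: B O W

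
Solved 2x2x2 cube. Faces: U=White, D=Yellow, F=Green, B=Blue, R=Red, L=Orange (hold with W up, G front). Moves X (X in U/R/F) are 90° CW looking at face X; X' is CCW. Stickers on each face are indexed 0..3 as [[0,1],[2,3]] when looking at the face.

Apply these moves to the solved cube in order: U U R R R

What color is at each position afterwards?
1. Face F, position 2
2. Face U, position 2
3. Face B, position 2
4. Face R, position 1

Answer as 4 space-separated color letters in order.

After move 1 (U): U=WWWW F=RRGG R=BBRR B=OOBB L=GGOO
After move 2 (U): U=WWWW F=BBGG R=OORR B=GGBB L=RROO
After move 3 (R): R=RORO U=WBWG F=BYGY D=YBYG B=WGWB
After move 4 (R): R=RROO U=WYWY F=BBGG D=YWYW B=GGBB
After move 5 (R): R=OROR U=WBWG F=BWGW D=YBYG B=YGYB
Query 1: F[2] = G
Query 2: U[2] = W
Query 3: B[2] = Y
Query 4: R[1] = R

Answer: G W Y R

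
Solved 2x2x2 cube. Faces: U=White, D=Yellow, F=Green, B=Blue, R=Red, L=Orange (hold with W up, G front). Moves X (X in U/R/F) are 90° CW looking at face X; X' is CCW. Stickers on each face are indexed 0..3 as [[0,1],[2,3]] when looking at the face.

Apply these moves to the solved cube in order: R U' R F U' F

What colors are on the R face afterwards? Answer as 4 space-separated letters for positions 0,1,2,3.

Answer: G O O Y

Derivation:
After move 1 (R): R=RRRR U=WGWG F=GYGY D=YBYB B=WBWB
After move 2 (U'): U=GGWW F=OOGY R=GYRR B=RRWB L=WBOO
After move 3 (R): R=RGRY U=GOWY F=OBGB D=YWYR B=WRGB
After move 4 (F): F=GOBB U=GOOB R=WGYY D=RRYR L=WYOW
After move 5 (U'): U=OBGO F=WYBB R=GOYY B=WGGB L=WROW
After move 6 (F): F=BWBY U=OBWR R=GOOY D=YGYR L=WROR
Query: R face = GOOY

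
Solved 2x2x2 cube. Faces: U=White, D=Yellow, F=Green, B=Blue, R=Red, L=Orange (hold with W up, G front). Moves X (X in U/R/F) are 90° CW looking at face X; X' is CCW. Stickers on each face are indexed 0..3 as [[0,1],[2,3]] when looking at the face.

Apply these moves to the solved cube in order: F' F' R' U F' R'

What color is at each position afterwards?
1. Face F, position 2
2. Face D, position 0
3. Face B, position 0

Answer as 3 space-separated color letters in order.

Answer: R W G

Derivation:
After move 1 (F'): F=GGGG U=WWRR R=YRYR D=OOYY L=OWOW
After move 2 (F'): F=GGGG U=WWYY R=OROR D=WWYY L=OROR
After move 3 (R'): R=RROO U=WBYB F=GWGY D=WGYG B=YBWB
After move 4 (U): U=YWBB F=RRGY R=YBOO B=ORWB L=GWOR
After move 5 (F'): F=RYRG U=YWYO R=GBWO D=WRYG L=GBOB
After move 6 (R'): R=BOGW U=YWYO F=RWRO D=WYYG B=GRRB
Query 1: F[2] = R
Query 2: D[0] = W
Query 3: B[0] = G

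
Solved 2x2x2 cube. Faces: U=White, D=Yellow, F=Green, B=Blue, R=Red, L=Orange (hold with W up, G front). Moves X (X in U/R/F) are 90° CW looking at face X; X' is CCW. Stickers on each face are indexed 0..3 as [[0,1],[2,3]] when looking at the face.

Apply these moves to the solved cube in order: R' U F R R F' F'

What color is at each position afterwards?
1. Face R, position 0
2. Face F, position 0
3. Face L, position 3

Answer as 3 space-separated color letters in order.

After move 1 (R'): R=RRRR U=WBWB F=GWGW D=YGYG B=YBYB
After move 2 (U): U=WWBB F=RRGW R=YBRR B=OOYB L=GWOO
After move 3 (F): F=GRWR U=WWOW R=BBBR D=RYYG L=GYOG
After move 4 (R): R=BBRB U=WROR F=GYWG D=RYYO B=WOWB
After move 5 (R): R=RBBB U=WYOG F=GYWO D=RWYW B=RORB
After move 6 (F'): F=YOGW U=WYRB R=WBRB D=YGYW L=GGOO
After move 7 (F'): F=OWYG U=WYWR R=GBYB D=GOYW L=GBOR
Query 1: R[0] = G
Query 2: F[0] = O
Query 3: L[3] = R

Answer: G O R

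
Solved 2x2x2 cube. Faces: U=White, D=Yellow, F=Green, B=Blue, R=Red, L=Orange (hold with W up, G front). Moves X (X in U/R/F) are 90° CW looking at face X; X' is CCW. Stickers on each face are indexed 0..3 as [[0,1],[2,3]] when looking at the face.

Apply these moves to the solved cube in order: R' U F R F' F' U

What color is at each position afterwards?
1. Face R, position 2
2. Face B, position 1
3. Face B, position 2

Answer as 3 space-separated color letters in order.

After move 1 (R'): R=RRRR U=WBWB F=GWGW D=YGYG B=YBYB
After move 2 (U): U=WWBB F=RRGW R=YBRR B=OOYB L=GWOO
After move 3 (F): F=GRWR U=WWOW R=BBBR D=RYYG L=GYOG
After move 4 (R): R=BBRB U=WROR F=GYWG D=RYYO B=WOWB
After move 5 (F'): F=YGGW U=WRBR R=YBRB D=YGYO L=GROO
After move 6 (F'): F=GWYG U=WRYR R=GBYB D=ROYO L=GROB
After move 7 (U): U=YWRR F=GBYG R=WOYB B=GRWB L=GWOB
Query 1: R[2] = Y
Query 2: B[1] = R
Query 3: B[2] = W

Answer: Y R W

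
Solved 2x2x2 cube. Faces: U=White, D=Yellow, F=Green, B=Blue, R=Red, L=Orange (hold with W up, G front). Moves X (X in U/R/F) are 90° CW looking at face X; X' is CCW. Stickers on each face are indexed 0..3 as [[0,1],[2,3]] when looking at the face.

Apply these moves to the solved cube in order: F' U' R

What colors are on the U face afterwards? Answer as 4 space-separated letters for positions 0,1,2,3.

Answer: W W W G

Derivation:
After move 1 (F'): F=GGGG U=WWRR R=YRYR D=OOYY L=OWOW
After move 2 (U'): U=WRWR F=OWGG R=GGYR B=YRBB L=BBOW
After move 3 (R): R=YGRG U=WWWG F=OOGY D=OBYY B=RRRB
Query: U face = WWWG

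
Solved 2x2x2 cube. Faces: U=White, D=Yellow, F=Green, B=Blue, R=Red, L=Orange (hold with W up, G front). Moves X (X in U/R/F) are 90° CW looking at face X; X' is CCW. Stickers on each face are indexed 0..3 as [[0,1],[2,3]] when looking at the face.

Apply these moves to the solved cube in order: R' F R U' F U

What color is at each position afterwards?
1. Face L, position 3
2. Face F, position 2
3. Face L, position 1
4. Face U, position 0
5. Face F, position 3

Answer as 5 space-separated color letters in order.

After move 1 (R'): R=RRRR U=WBWB F=GWGW D=YGYG B=YBYB
After move 2 (F): F=GGWW U=WBOO R=WRBR D=RRYG L=OYOG
After move 3 (R): R=BWRR U=WGOW F=GRWG D=RYYY B=OBBB
After move 4 (U'): U=GWWO F=OYWG R=GRRR B=BWBB L=OBOG
After move 5 (F): F=WOGY U=GWGB R=WROR D=RGYY L=OROY
After move 6 (U): U=GGBW F=WRGY R=BWOR B=ORBB L=WOOY
Query 1: L[3] = Y
Query 2: F[2] = G
Query 3: L[1] = O
Query 4: U[0] = G
Query 5: F[3] = Y

Answer: Y G O G Y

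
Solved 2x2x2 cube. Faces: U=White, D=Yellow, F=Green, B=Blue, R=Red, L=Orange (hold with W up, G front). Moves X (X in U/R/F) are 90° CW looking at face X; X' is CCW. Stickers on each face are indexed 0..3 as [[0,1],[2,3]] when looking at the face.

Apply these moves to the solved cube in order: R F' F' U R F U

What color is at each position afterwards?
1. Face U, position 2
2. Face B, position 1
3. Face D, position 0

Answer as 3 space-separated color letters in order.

Answer: G G R

Derivation:
After move 1 (R): R=RRRR U=WGWG F=GYGY D=YBYB B=WBWB
After move 2 (F'): F=YYGG U=WGRR R=BRYR D=OOYB L=OGOW
After move 3 (F'): F=YGYG U=WGBY R=OROR D=GWYB L=OROR
After move 4 (U): U=BWYG F=ORYG R=WBOR B=ORWB L=YGOR
After move 5 (R): R=OWRB U=BRYG F=OWYB D=GWYO B=GRWB
After move 6 (F): F=YOBW U=BRRG R=YWGB D=ROYO L=YGOW
After move 7 (U): U=RBGR F=YWBW R=GRGB B=YGWB L=YOOW
Query 1: U[2] = G
Query 2: B[1] = G
Query 3: D[0] = R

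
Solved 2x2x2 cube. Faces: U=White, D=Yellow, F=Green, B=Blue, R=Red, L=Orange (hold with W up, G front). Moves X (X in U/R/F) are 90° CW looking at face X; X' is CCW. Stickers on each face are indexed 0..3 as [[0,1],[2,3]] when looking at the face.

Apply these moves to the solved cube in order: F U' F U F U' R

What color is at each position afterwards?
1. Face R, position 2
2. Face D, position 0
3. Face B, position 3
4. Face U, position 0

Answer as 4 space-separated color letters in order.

Answer: R O B W

Derivation:
After move 1 (F): F=GGGG U=WWOO R=WRWR D=RRYY L=OYOY
After move 2 (U'): U=WOWO F=OYGG R=GGWR B=WRBB L=BBOY
After move 3 (F): F=GOGY U=WOYB R=WGOR D=WGYY L=BROR
After move 4 (U): U=YWBO F=WGGY R=WROR B=BRBB L=GOOR
After move 5 (F): F=GWYG U=YWRO R=BROR D=OWYY L=GWOG
After move 6 (U'): U=WOYR F=GWYG R=GWOR B=BRBB L=BROG
After move 7 (R): R=OGRW U=WWYG F=GWYY D=OBYB B=RROB
Query 1: R[2] = R
Query 2: D[0] = O
Query 3: B[3] = B
Query 4: U[0] = W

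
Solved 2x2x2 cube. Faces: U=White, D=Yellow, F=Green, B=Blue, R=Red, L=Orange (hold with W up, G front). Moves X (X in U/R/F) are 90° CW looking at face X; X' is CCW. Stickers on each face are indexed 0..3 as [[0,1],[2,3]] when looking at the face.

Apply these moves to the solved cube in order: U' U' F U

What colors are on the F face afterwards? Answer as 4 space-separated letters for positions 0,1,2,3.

After move 1 (U'): U=WWWW F=OOGG R=GGRR B=RRBB L=BBOO
After move 2 (U'): U=WWWW F=BBGG R=OORR B=GGBB L=RROO
After move 3 (F): F=GBGB U=WWOR R=WOWR D=ROYY L=RYOY
After move 4 (U): U=OWRW F=WOGB R=GGWR B=RYBB L=GBOY
Query: F face = WOGB

Answer: W O G B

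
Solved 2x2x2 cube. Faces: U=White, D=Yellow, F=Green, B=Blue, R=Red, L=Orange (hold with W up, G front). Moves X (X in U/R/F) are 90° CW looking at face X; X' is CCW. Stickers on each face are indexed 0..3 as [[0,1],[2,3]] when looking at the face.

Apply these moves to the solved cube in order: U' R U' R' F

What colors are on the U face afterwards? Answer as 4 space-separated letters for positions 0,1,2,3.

Answer: O W O R

Derivation:
After move 1 (U'): U=WWWW F=OOGG R=GGRR B=RRBB L=BBOO
After move 2 (R): R=RGRG U=WOWG F=OYGY D=YBYR B=WRWB
After move 3 (U'): U=OGWW F=BBGY R=OYRG B=RGWB L=WROO
After move 4 (R'): R=YGOR U=OWWR F=BGGW D=YBYY B=RGBB
After move 5 (F): F=GBWG U=OWOR R=WGRR D=OYYY L=WYOB
Query: U face = OWOR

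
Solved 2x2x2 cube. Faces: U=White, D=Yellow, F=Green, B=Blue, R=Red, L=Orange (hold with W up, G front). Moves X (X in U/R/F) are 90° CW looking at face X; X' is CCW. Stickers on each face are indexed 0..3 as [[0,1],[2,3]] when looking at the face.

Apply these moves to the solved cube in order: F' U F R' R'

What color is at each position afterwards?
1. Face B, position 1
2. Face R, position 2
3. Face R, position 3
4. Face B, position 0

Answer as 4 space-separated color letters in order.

Answer: W B R R

Derivation:
After move 1 (F'): F=GGGG U=WWRR R=YRYR D=OOYY L=OWOW
After move 2 (U): U=RWRW F=YRGG R=BBYR B=OWBB L=GGOW
After move 3 (F): F=GYGR U=RWWG R=RBWR D=YBYY L=GOOO
After move 4 (R'): R=BRRW U=RBWO F=GWGG D=YYYR B=YWBB
After move 5 (R'): R=RWBR U=RBWY F=GBGO D=YWYG B=RWYB
Query 1: B[1] = W
Query 2: R[2] = B
Query 3: R[3] = R
Query 4: B[0] = R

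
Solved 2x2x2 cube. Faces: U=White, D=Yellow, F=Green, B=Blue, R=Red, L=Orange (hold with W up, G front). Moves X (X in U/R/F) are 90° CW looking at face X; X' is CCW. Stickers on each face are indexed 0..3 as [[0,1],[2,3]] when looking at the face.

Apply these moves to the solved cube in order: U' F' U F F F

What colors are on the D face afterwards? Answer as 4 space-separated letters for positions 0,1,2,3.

Answer: G W Y Y

Derivation:
After move 1 (U'): U=WWWW F=OOGG R=GGRR B=RRBB L=BBOO
After move 2 (F'): F=OGOG U=WWGR R=YGYR D=BOYY L=BWOW
After move 3 (U): U=GWRW F=YGOG R=RRYR B=BWBB L=OGOW
After move 4 (F): F=OYGG U=GWWG R=RRWR D=YRYY L=OBOO
After move 5 (F): F=GOGY U=GWOB R=WRGR D=WRYY L=OYOR
After move 6 (F): F=GGYO U=GWRY R=ORBR D=GWYY L=OWOR
Query: D face = GWYY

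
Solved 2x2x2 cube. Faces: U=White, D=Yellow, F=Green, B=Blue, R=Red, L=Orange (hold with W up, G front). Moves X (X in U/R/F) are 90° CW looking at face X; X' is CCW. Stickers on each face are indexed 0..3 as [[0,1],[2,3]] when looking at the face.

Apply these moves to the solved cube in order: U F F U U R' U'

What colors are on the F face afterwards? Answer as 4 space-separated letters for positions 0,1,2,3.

After move 1 (U): U=WWWW F=RRGG R=BBRR B=OOBB L=GGOO
After move 2 (F): F=GRGR U=WWOG R=WBWR D=RBYY L=GYOY
After move 3 (F): F=GGRR U=WWYY R=OBGR D=WWYY L=GROB
After move 4 (U): U=YWYW F=OBRR R=OOGR B=GRBB L=GGOB
After move 5 (U): U=YYWW F=OORR R=GRGR B=GGBB L=OBOB
After move 6 (R'): R=RRGG U=YBWG F=OYRW D=WOYR B=YGWB
After move 7 (U'): U=BGYW F=OBRW R=OYGG B=RRWB L=YGOB
Query: F face = OBRW

Answer: O B R W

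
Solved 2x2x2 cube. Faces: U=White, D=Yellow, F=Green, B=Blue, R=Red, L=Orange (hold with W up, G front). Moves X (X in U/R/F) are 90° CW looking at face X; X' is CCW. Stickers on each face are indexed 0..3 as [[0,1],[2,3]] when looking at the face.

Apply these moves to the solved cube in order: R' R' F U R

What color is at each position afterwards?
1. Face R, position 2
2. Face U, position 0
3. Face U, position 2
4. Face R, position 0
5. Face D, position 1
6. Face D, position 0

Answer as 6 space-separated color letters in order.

After move 1 (R'): R=RRRR U=WBWB F=GWGW D=YGYG B=YBYB
After move 2 (R'): R=RRRR U=WYWY F=GBGB D=YWYW B=GBGB
After move 3 (F): F=GGBB U=WYOO R=WRYR D=RRYW L=OYOW
After move 4 (U): U=OWOY F=WRBB R=GBYR B=OYGB L=GGOW
After move 5 (R): R=YGRB U=OROB F=WRBW D=RGYO B=YYWB
Query 1: R[2] = R
Query 2: U[0] = O
Query 3: U[2] = O
Query 4: R[0] = Y
Query 5: D[1] = G
Query 6: D[0] = R

Answer: R O O Y G R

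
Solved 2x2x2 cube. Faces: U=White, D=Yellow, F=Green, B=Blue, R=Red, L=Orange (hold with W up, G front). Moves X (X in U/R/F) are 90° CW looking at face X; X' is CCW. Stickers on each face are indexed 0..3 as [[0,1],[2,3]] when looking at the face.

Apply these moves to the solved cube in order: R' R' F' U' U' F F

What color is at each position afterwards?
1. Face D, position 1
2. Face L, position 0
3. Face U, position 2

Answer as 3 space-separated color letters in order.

Answer: Y W O

Derivation:
After move 1 (R'): R=RRRR U=WBWB F=GWGW D=YGYG B=YBYB
After move 2 (R'): R=RRRR U=WYWY F=GBGB D=YWYW B=GBGB
After move 3 (F'): F=BBGG U=WYRR R=WRYR D=OOYW L=OYOW
After move 4 (U'): U=YRWR F=OYGG R=BBYR B=WRGB L=GBOW
After move 5 (U'): U=RRYW F=GBGG R=OYYR B=BBGB L=WROW
After move 6 (F): F=GGGB U=RRWR R=YYWR D=YOYW L=WOOO
After move 7 (F): F=GGBG U=RROO R=WYRR D=WYYW L=WYOO
Query 1: D[1] = Y
Query 2: L[0] = W
Query 3: U[2] = O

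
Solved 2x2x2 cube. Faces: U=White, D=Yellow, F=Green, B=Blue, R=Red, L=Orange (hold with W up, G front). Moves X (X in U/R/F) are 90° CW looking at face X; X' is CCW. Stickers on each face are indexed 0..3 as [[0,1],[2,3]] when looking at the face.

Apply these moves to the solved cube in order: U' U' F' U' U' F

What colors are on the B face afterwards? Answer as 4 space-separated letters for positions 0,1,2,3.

After move 1 (U'): U=WWWW F=OOGG R=GGRR B=RRBB L=BBOO
After move 2 (U'): U=WWWW F=BBGG R=OORR B=GGBB L=RROO
After move 3 (F'): F=BGBG U=WWOR R=YOYR D=ROYY L=RWOW
After move 4 (U'): U=WRWO F=RWBG R=BGYR B=YOBB L=GGOW
After move 5 (U'): U=ROWW F=GGBG R=RWYR B=BGBB L=YOOW
After move 6 (F): F=BGGG U=ROWO R=WWWR D=YRYY L=YROO
Query: B face = BGBB

Answer: B G B B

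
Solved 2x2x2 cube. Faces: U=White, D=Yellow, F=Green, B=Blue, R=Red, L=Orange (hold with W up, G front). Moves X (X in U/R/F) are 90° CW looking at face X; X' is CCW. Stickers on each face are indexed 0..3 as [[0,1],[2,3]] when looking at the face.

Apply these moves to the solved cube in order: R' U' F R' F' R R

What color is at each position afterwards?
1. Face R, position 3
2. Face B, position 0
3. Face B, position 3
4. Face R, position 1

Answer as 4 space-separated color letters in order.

Answer: O W B R

Derivation:
After move 1 (R'): R=RRRR U=WBWB F=GWGW D=YGYG B=YBYB
After move 2 (U'): U=BBWW F=OOGW R=GWRR B=RRYB L=YBOO
After move 3 (F): F=GOWO U=BBOB R=WWWR D=RGYG L=YYOG
After move 4 (R'): R=WRWW U=BYOR F=GBWB D=ROYO B=GRGB
After move 5 (F'): F=BBGW U=BYWW R=ORRW D=YGYO L=YROO
After move 6 (R): R=ROWR U=BBWW F=BGGO D=YGYG B=WRYB
After move 7 (R): R=WRRO U=BGWO F=BGGG D=YYYW B=WRBB
Query 1: R[3] = O
Query 2: B[0] = W
Query 3: B[3] = B
Query 4: R[1] = R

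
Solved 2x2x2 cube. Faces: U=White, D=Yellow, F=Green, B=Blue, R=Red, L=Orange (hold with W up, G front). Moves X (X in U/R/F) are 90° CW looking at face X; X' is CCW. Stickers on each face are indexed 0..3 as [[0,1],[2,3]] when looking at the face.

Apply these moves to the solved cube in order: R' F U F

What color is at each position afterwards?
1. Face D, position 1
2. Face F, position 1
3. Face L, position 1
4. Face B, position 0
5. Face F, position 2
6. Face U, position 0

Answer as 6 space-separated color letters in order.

After move 1 (R'): R=RRRR U=WBWB F=GWGW D=YGYG B=YBYB
After move 2 (F): F=GGWW U=WBOO R=WRBR D=RRYG L=OYOG
After move 3 (U): U=OWOB F=WRWW R=YBBR B=OYYB L=GGOG
After move 4 (F): F=WWWR U=OWGG R=OBBR D=BYYG L=GROR
Query 1: D[1] = Y
Query 2: F[1] = W
Query 3: L[1] = R
Query 4: B[0] = O
Query 5: F[2] = W
Query 6: U[0] = O

Answer: Y W R O W O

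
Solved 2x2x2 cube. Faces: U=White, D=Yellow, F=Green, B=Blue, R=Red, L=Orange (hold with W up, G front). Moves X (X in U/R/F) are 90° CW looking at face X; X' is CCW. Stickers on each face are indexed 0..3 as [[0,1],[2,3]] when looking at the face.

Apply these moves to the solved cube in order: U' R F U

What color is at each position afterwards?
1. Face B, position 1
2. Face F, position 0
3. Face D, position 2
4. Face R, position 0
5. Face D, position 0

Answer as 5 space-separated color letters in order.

Answer: Y W Y W R

Derivation:
After move 1 (U'): U=WWWW F=OOGG R=GGRR B=RRBB L=BBOO
After move 2 (R): R=RGRG U=WOWG F=OYGY D=YBYR B=WRWB
After move 3 (F): F=GOYY U=WOOB R=WGGG D=RRYR L=BYOB
After move 4 (U): U=OWBO F=WGYY R=WRGG B=BYWB L=GOOB
Query 1: B[1] = Y
Query 2: F[0] = W
Query 3: D[2] = Y
Query 4: R[0] = W
Query 5: D[0] = R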